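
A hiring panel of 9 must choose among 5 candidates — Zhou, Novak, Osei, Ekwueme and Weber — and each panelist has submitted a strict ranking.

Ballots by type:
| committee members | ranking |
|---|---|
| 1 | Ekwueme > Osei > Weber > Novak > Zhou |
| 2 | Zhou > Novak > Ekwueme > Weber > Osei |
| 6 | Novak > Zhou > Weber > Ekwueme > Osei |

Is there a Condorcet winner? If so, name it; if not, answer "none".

Pairwise majorities:
Zhou–Novak: Novak 7–2.
Zhou vs Osei: Zhou is ranked higher on 2+6 = 8 ballots, Osei on 1. Zhou wins 8–1.
Zhou vs Ekwueme: Zhou wins 8–1.
Zhou vs Weber: Zhou, 8–1.
Novak vs Osei: Novak is ranked higher on 2+6 = 8 ballots, Osei on 1. Novak wins 8–1.
Novak vs Ekwueme: Novak preferred on 2+6 = 8 ballots; Novak wins 8–1.
Novak vs Weber: Novak, 8–1.
Osei vs Ekwueme: 0 for Osei, 9 for Ekwueme — Ekwueme by 9–0.
Osei vs Weber: Weber wins 8–1.
Ekwueme vs Weber: Ekwueme preferred on 1+2 = 3 ballots; Weber wins 6–3.
Novak defeats every rival head-to-head and is the Condorcet winner.

Novak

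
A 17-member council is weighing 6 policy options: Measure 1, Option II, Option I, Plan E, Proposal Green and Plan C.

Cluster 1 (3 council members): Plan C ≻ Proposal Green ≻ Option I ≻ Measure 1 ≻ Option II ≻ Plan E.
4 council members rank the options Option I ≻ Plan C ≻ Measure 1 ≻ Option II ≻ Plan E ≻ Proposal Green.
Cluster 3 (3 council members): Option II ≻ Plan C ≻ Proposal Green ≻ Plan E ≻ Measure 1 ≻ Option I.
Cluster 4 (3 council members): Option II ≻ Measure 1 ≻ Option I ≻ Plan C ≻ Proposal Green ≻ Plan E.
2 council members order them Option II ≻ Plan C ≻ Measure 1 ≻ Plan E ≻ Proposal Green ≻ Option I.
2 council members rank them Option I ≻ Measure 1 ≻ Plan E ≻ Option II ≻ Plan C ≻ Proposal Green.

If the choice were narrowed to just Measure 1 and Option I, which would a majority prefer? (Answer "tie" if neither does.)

Ballots ranking Measure 1 above Option I: 3 + 3 + 2 = 8.
Ballots ranking Option I above Measure 1: 17 − 8 = 9.
Option I wins the head-to-head 9–8.

Option I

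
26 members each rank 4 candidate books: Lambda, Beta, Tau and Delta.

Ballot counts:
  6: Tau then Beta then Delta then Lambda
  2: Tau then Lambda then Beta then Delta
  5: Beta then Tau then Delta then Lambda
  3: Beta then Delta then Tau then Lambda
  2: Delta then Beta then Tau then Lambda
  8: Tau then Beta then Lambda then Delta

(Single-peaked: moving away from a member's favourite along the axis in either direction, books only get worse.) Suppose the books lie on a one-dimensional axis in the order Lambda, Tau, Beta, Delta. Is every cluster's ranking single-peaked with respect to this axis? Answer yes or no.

yes

Axis positions: Lambda=1, Tau=2, Beta=3, Delta=4.
Cluster 1 (peak Tau at position 2): ranking walks positions 2-3-4-1, expanding outward from the peak — single-peaked.
Cluster 2 (peak Tau at position 2): ranking walks positions 2-1-3-4, expanding outward from the peak — single-peaked.
Cluster 3 (peak Beta at position 3): ranking walks positions 3-2-4-1, expanding outward from the peak — single-peaked.
Cluster 4 (peak Beta at position 3): ranking walks positions 3-4-2-1, expanding outward from the peak — single-peaked.
Cluster 5 (peak Delta at position 4): ranking walks positions 4-3-2-1, expanding outward from the peak — single-peaked.
Cluster 6 (peak Tau at position 2): ranking walks positions 2-3-1-4, expanding outward from the peak — single-peaked.
Every ranking is single-peaked on this axis.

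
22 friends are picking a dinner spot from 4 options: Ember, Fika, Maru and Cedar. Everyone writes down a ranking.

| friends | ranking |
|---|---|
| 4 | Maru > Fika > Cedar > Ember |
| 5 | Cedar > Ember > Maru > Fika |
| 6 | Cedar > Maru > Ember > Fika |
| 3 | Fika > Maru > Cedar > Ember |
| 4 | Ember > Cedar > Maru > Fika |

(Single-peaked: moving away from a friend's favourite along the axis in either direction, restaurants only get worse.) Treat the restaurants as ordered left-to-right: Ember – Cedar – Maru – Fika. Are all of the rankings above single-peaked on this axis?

yes

Axis positions: Ember=1, Cedar=2, Maru=3, Fika=4.
Group 1 (peak Maru at position 3): ranking walks positions 3-4-2-1, expanding outward from the peak — single-peaked.
Group 2 (peak Cedar at position 2): ranking walks positions 2-1-3-4, expanding outward from the peak — single-peaked.
Group 3 (peak Cedar at position 2): ranking walks positions 2-3-1-4, expanding outward from the peak — single-peaked.
Group 4 (peak Fika at position 4): ranking walks positions 4-3-2-1, expanding outward from the peak — single-peaked.
Group 5 (peak Ember at position 1): ranking walks positions 1-2-3-4, expanding outward from the peak — single-peaked.
Every ranking is single-peaked on this axis.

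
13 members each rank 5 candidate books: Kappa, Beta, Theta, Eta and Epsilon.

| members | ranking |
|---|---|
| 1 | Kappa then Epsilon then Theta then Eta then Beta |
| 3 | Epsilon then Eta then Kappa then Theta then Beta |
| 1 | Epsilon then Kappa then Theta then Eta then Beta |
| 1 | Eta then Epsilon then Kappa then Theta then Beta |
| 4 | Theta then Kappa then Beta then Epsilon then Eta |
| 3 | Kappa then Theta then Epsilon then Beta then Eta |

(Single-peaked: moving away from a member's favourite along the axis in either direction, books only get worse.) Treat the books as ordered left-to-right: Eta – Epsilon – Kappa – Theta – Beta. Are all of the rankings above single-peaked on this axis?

Axis positions: Eta=1, Epsilon=2, Kappa=3, Theta=4, Beta=5.
Bloc 1 (peak Kappa at position 3): ranking walks positions 3-2-4-1-5, expanding outward from the peak — single-peaked.
Bloc 2 (peak Epsilon at position 2): ranking walks positions 2-1-3-4-5, expanding outward from the peak — single-peaked.
Bloc 3 (peak Epsilon at position 2): ranking walks positions 2-3-4-1-5, expanding outward from the peak — single-peaked.
Bloc 4 (peak Eta at position 1): ranking walks positions 1-2-3-4-5, expanding outward from the peak — single-peaked.
Bloc 5 (peak Theta at position 4): ranking walks positions 4-3-5-2-1, expanding outward from the peak — single-peaked.
Bloc 6 (peak Kappa at position 3): ranking walks positions 3-4-2-5-1, expanding outward from the peak — single-peaked.
Every ranking is single-peaked on this axis.

yes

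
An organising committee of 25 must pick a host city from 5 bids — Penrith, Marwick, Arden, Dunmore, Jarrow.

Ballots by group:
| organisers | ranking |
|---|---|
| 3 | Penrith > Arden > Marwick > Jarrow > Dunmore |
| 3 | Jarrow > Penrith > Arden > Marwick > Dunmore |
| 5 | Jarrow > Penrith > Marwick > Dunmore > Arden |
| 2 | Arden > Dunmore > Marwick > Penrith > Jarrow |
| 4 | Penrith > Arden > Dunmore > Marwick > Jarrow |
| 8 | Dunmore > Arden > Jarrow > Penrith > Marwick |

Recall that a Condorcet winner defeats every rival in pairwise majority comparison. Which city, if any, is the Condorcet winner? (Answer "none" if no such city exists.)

Check each pair by majority over 25 ballots:
Penrith vs Marwick: 23 to 2, Penrith.
Penrith vs Arden: 15 to 10, Penrith.
Penrith vs Dunmore: 15 to 10, Penrith.
Penrith vs Jarrow: 9 to 16, Jarrow.
Marwick vs Arden: 5 for Marwick, 20 for Arden — Arden by 20–5.
Marwick vs Dunmore: 3+3+5 = 11 for Marwick, 14 for Dunmore — Dunmore by 14–11.
Marwick vs Jarrow: 3+2+4 = 9 for Marwick, 16 for Jarrow — Jarrow by 16–9.
Arden vs Dunmore: Arden is ranked higher on 3+3+2+4 = 12 ballots, Dunmore on 13. Dunmore wins 13–12.
Arden vs Jarrow: 17 to 8, Arden.
Dunmore vs Jarrow: 2+4+8 = 14 for Dunmore, 11 for Jarrow — Dunmore by 14–11.
Every city loses at least once (Penrith loses to Jarrow; Marwick loses to Penrith; Arden loses to Penrith; Dunmore loses to Penrith; Jarrow loses to Arden). The majority relation contains the cycle Penrith > Arden > Jarrow > Penrith, so there is no Condorcet winner.

none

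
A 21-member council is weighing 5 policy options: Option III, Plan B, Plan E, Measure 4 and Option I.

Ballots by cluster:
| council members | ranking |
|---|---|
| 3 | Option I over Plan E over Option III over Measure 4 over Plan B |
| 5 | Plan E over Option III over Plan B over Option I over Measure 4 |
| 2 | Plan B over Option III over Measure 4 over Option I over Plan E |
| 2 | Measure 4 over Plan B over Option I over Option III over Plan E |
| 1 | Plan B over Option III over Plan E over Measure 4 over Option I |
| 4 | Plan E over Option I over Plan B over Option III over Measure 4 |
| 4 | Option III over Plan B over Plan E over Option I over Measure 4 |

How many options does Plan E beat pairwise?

Plan E against each rival (21 council members):
Plan E vs Option III: Plan E wins 12–9.
Plan E vs Plan B: Plan E wins 12–9.
Plan E vs Measure 4: Plan E wins 17–4.
Plan E vs Option I: 5+1+4+4 = 14 for Plan E, 7 for Option I — Plan E by 14–7.
Plan E beats Option III, Plan B, Measure 4, Option I — 4 pairwise wins.

4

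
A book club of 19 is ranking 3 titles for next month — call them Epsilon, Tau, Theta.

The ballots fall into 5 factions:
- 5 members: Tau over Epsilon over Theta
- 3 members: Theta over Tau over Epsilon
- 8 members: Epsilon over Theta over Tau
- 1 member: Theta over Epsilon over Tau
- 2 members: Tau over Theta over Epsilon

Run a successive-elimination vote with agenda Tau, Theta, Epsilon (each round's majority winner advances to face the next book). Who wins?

Round 1: Tau vs Theta — 7–12, Theta advances.
Round 2: Theta vs Epsilon — 6–13, Epsilon advances.
The agenda winner is Epsilon.

Epsilon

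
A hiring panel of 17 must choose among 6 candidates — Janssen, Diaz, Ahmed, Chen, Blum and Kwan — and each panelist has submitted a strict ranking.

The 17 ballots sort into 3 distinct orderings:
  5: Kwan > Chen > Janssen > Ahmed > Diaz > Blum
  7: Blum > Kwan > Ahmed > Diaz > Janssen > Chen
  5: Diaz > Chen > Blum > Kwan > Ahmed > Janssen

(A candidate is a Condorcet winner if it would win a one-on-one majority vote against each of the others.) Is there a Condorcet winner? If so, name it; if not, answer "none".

Head-to-head results (17 committee members):
Janssen vs Diaz: Janssen is ranked higher on 5 ballots, Diaz on 12. Diaz wins 12–5.
Janssen vs Ahmed: Ahmed wins 12–5.
Janssen vs Chen: 7 to 10, Chen.
Janssen vs Blum: Blum wins 12–5.
Janssen vs Kwan: 0 to 17, Kwan.
Diaz–Ahmed: Ahmed 12–5.
Diaz vs Chen: Diaz preferred on 7+5 = 12 ballots; Diaz wins 12–5.
Diaz–Blum: Diaz 10–7.
Diaz vs Kwan: 5 for Diaz, 12 for Kwan — Kwan by 12–5.
Ahmed vs Chen: 7 for Ahmed, 10 for Chen — Chen by 10–7.
Ahmed vs Blum: 5 for Ahmed, 12 for Blum — Blum by 12–5.
Ahmed vs Kwan: 0 for Ahmed, 17 for Kwan — Kwan by 17–0.
Chen vs Blum: Chen is ranked higher on 5+5 = 10 ballots, Blum on 7. Chen wins 10–7.
Chen vs Kwan: Kwan wins 12–5.
Blum vs Kwan: Blum preferred on 7+5 = 12 ballots; Blum wins 12–5.
Every candidate loses at least once (Janssen loses to Diaz; Diaz loses to Ahmed; Ahmed loses to Chen; Chen loses to Diaz; Blum loses to Diaz; Kwan loses to Blum). The majority relation contains the cycle Diaz → Chen → Ahmed → Diaz, so there is no Condorcet winner.

none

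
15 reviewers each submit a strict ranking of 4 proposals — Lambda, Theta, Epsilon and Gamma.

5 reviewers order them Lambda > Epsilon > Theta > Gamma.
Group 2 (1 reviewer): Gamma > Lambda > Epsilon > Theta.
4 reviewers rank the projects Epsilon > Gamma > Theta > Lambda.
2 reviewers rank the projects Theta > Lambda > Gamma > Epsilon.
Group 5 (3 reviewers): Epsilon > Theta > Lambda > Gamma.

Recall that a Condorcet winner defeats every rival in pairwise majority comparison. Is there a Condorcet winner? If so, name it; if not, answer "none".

none

Pairwise majorities:
Lambda vs Theta: Theta, 9–6.
Lambda–Epsilon: Lambda 8–7.
Lambda vs Gamma: Lambda, 10–5.
Theta vs Epsilon: Epsilon wins 13–2.
Theta vs Gamma: Theta wins 10–5.
Epsilon vs Gamma: Epsilon, 12–3.
No project is unbeaten: Lambda loses to Theta; Theta loses to Epsilon; Epsilon loses to Lambda; Gamma loses to Lambda. In particular Lambda > Epsilon > Theta > Lambda is a majority cycle — no Condorcet winner exists.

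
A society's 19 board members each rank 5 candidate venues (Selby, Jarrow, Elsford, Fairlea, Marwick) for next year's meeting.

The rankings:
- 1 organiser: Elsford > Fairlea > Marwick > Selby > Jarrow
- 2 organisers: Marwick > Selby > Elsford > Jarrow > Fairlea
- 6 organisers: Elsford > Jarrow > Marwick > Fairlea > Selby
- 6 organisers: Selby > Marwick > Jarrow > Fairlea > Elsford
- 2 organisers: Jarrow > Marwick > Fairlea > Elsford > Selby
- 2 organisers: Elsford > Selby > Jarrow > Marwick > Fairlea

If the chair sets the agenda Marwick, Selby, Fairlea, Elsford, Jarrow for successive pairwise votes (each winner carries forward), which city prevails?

Round 1: Marwick vs Selby — 11–8, Marwick advances.
Round 2: Marwick vs Fairlea — 18–1, Marwick advances.
Round 3: Marwick vs Elsford — 10–9, Marwick advances.
Round 4: Marwick vs Jarrow — 9–10, Jarrow advances.
The agenda winner is Jarrow.

Jarrow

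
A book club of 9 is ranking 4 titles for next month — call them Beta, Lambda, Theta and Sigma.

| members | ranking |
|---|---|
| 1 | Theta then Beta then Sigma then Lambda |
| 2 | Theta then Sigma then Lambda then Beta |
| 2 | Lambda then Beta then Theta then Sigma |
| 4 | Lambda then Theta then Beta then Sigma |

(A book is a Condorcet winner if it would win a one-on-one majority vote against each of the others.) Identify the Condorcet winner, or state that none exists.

Check each pair by majority over 9 ballots:
Beta vs Lambda: 1 for Beta, 8 for Lambda — Lambda by 8–1.
Beta vs Theta: 2 to 7, Theta.
Beta vs Sigma: Beta preferred on 1+2+4 = 7 ballots; Beta wins 7–2.
Lambda vs Theta: Lambda preferred on 2+4 = 6 ballots; Lambda wins 6–3.
Lambda vs Sigma: Lambda preferred on 2+4 = 6 ballots; Lambda wins 6–3.
Theta vs Sigma: Theta preferred on 1+2+2+4 = 9 ballots; Theta wins 9–0.
Lambda defeats every rival head-to-head and is the Condorcet winner.

Lambda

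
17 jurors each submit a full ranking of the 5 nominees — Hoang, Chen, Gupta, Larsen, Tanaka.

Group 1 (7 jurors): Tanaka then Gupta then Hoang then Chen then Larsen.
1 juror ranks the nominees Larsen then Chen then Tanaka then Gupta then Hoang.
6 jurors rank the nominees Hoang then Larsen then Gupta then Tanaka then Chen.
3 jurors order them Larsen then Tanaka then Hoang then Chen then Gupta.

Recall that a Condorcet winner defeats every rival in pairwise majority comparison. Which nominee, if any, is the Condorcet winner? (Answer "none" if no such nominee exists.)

Head-to-head results (17 jurors):
Hoang vs Chen: 16 to 1, Hoang.
Hoang vs Gupta: Hoang wins 9–8.
Hoang vs Larsen: Hoang wins 13–4.
Hoang vs Tanaka: 6 to 11, Tanaka.
Chen vs Gupta: Gupta wins 13–4.
Chen vs Larsen: Chen preferred on 7 ballots; Larsen wins 10–7.
Chen vs Tanaka: Tanaka, 16–1.
Gupta vs Larsen: Gupta preferred on 7 ballots; Larsen wins 10–7.
Gupta–Tanaka: Tanaka 11–6.
Larsen vs Tanaka: Larsen preferred on 1+6+3 = 10 ballots; Larsen wins 10–7.
No nominee is unbeaten: Hoang loses to Tanaka; Chen loses to Hoang; Gupta loses to Hoang; Larsen loses to Hoang; Tanaka loses to Larsen. In particular Hoang → Larsen → Tanaka → Hoang is a majority cycle — no Condorcet winner exists.

none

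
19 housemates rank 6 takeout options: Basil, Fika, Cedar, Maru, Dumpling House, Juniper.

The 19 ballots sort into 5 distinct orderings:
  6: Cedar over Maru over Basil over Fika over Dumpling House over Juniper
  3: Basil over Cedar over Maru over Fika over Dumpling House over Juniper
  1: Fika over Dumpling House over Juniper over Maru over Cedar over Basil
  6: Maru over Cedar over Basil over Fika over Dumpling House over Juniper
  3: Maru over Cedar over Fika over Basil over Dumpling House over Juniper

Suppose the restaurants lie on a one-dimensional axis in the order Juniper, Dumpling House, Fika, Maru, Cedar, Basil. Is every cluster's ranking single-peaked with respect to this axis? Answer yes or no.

Axis positions: Juniper=1, Dumpling House=2, Fika=3, Maru=4, Cedar=5, Basil=6.
Cluster 1 (peak Cedar at position 5): ranking walks positions 5-4-6-3-2-1, expanding outward from the peak — single-peaked.
Cluster 2 (peak Basil at position 6): ranking walks positions 6-5-4-3-2-1, expanding outward from the peak — single-peaked.
Cluster 3 (peak Fika at position 3): ranking walks positions 3-2-1-4-5-6, expanding outward from the peak — single-peaked.
Cluster 4 (peak Maru at position 4): ranking walks positions 4-5-6-3-2-1, expanding outward from the peak — single-peaked.
Cluster 5 (peak Maru at position 4): ranking walks positions 4-5-3-6-2-1, expanding outward from the peak — single-peaked.
Every ranking is single-peaked on this axis.

yes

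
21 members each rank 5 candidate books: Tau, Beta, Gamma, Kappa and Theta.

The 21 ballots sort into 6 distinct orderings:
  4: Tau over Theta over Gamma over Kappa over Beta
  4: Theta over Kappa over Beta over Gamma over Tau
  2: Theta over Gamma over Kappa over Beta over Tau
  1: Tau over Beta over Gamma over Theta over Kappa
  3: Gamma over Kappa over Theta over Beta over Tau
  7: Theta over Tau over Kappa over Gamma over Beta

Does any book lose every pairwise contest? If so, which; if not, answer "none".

Beta

Pairwise majorities:
Tau–Beta: Tau 12–9.
Tau vs Gamma: Tau preferred on 4+1+7 = 12 ballots; Tau wins 12–9.
Tau vs Kappa: Tau, 12–9.
Tau vs Theta: 5 to 16, Theta.
Beta–Gamma: Gamma 16–5.
Beta vs Kappa: Kappa wins 20–1.
Beta–Theta: Theta 20–1.
Gamma vs Kappa: Gamma preferred on 4+2+1+3 = 10 ballots; Kappa wins 11–10.
Gamma vs Theta: Theta, 17–4.
Kappa–Theta: Theta 18–3.
Only Beta has no wins; Beta is the Condorcet loser.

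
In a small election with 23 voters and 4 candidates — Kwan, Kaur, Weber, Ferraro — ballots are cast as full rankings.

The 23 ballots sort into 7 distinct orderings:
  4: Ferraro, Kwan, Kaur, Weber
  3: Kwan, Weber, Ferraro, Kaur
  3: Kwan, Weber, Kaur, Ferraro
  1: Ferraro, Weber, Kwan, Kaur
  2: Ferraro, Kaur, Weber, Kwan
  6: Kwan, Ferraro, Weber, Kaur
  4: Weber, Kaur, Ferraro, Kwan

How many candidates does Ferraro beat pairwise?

Ferraro against each rival (23 voters):
Ferraro vs Kwan: 11 to 12, Kwan.
Ferraro vs Kaur: Ferraro wins 16–7.
Ferraro vs Weber: Ferraro preferred on 4+1+2+6 = 13 ballots; Ferraro wins 13–10.
Ferraro beats Kaur, Weber; loses to Kwan — 2 pairwise wins.

2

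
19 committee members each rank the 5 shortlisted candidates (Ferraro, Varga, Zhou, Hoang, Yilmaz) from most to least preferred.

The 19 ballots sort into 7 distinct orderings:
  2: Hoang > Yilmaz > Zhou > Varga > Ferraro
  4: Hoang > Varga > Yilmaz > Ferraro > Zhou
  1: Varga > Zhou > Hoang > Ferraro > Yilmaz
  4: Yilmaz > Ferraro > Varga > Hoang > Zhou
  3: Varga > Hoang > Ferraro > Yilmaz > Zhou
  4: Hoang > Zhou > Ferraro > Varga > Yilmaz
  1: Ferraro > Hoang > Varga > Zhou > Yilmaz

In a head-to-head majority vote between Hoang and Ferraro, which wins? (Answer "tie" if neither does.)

Ballots ranking Hoang above Ferraro: 2 + 4 + 1 + 3 + 4 = 14.
Ballots ranking Ferraro above Hoang: 19 − 14 = 5.
Hoang wins the head-to-head 14–5.

Hoang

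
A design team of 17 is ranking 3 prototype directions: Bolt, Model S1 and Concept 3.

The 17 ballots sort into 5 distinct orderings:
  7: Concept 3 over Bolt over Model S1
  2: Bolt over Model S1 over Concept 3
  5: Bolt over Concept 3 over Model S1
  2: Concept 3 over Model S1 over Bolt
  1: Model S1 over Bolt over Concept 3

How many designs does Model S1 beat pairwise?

0

Model S1 against each rival (17 engineers):
Model S1–Bolt: Bolt 14–3.
Model S1–Concept 3: Concept 3 14–3.
Model S1 beats no one; loses to Bolt, Concept 3 — 0 pairwise wins.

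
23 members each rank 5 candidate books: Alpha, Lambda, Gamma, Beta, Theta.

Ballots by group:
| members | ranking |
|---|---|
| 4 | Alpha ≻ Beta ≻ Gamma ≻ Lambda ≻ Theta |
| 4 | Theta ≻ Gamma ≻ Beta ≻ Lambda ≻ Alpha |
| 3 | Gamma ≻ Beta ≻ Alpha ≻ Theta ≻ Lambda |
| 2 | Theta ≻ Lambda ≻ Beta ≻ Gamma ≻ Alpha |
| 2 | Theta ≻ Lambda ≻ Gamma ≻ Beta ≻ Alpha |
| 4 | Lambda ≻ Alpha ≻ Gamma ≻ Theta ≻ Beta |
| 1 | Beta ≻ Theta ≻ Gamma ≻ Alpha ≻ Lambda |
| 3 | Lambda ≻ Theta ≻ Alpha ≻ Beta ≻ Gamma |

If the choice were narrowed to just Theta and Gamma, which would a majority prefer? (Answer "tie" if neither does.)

Theta

Ballots ranking Theta above Gamma: 4 + 2 + 2 + 1 + 3 = 12.
Ballots ranking Gamma above Theta: 23 − 12 = 11.
Theta wins the head-to-head 12–11.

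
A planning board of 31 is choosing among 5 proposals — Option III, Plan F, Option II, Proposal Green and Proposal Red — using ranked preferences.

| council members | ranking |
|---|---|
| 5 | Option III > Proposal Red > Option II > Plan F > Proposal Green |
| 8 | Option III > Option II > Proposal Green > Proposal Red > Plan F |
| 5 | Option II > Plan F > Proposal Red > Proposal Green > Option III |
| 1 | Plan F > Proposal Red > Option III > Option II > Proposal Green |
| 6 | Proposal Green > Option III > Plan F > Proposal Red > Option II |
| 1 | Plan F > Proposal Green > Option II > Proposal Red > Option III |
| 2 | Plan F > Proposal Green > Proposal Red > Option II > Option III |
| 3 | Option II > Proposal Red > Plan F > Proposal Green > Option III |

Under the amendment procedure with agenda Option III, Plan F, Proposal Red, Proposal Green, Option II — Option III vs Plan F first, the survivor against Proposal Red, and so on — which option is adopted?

Round 1: Option III vs Plan F — 19–12, Option III advances.
Round 2: Option III vs Proposal Red — 19–12, Option III advances.
Round 3: Option III vs Proposal Green — 14–17, Proposal Green advances.
Round 4: Proposal Green vs Option II — 9–22, Option II advances.
Option II survives the agenda.

Option II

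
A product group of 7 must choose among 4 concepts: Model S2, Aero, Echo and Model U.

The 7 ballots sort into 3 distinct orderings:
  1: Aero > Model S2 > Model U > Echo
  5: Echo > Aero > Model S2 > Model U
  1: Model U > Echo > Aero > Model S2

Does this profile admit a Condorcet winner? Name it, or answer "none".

Echo

Check each pair by majority over 7 ballots:
Model S2 vs Aero: Model S2 is ranked higher on 0 ballots, Aero on 7. Aero wins 7–0.
Model S2 vs Echo: 1 for Model S2, 6 for Echo — Echo by 6–1.
Model S2 vs Model U: Model S2 preferred on 1+5 = 6 ballots; Model S2 wins 6–1.
Aero vs Echo: Aero is ranked higher on 1 ballot, Echo on 6. Echo wins 6–1.
Aero vs Model U: Aero is ranked higher on 1+5 = 6 ballots, Model U on 1. Aero wins 6–1.
Echo vs Model U: 5 for Echo, 2 for Model U — Echo by 5–2.
Only Echo has no losses; Echo is the Condorcet winner.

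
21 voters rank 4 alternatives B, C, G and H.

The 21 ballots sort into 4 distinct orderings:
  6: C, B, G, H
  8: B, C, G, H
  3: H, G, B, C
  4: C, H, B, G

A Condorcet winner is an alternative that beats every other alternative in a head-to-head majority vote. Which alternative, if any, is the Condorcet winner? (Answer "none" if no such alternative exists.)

Check each pair by majority over 21 ballots:
B–C: B 11–10.
B vs G: B wins 18–3.
B vs H: B, 14–7.
C vs G: C, 18–3.
C–H: C 18–3.
G vs H: G, 14–7.
Only B has no losses; B is the Condorcet winner.

B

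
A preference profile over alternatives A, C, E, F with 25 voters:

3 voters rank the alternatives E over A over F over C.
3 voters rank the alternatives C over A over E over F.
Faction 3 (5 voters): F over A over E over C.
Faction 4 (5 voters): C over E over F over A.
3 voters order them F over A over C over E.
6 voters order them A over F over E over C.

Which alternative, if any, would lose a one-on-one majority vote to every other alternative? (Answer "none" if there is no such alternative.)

C

Pairwise majorities:
A vs C: A is ranked higher on 3+5+3+6 = 17 ballots, C on 8. A wins 17–8.
A vs E: A wins 17–8.
A vs F: 12 to 13, F.
C vs E: E wins 14–11.
C–F: F 17–8.
E–F: F 14–11.
Only C has no wins; C is the Condorcet loser.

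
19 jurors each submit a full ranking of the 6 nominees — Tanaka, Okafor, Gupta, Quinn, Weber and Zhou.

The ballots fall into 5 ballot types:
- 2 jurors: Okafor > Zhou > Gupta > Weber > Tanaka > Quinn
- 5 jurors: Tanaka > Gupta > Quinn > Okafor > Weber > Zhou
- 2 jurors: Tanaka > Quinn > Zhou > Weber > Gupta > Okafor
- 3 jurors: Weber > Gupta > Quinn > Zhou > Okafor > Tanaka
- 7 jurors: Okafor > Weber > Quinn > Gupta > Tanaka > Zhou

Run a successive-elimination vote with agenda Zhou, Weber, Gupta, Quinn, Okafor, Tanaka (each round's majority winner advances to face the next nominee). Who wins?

Round 1: Zhou vs Weber — 4–15, Weber advances.
Round 2: Weber vs Gupta — 12–7, Weber advances.
Round 3: Weber vs Quinn — 12–7, Weber advances.
Round 4: Weber vs Okafor — 5–14, Okafor advances.
Round 5: Okafor vs Tanaka — 12–7, Okafor advances.
Okafor survives the agenda.

Okafor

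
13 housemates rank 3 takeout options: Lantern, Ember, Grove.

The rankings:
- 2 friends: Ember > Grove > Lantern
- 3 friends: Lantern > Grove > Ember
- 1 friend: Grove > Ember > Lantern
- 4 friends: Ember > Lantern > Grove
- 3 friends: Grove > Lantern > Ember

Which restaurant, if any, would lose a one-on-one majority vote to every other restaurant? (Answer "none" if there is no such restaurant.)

none

Head-to-head results (13 friends):
Lantern–Ember: Ember 7–6.
Lantern vs Grove: Lantern, 7–6.
Ember vs Grove: Grove, 7–6.
No restaurant is winless: Lantern beats Grove; Ember beats Lantern; Grove beats Ember. There is no Condorcet loser.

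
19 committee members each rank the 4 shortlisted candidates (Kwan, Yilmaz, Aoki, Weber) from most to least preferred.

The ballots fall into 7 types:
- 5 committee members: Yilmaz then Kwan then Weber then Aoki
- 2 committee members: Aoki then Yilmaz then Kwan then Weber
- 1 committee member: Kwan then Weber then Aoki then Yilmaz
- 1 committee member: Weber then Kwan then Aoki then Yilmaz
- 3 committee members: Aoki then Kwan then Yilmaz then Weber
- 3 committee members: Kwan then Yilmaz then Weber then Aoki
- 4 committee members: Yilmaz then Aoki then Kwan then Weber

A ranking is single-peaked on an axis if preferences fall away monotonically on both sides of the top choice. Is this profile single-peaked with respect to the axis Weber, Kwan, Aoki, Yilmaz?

Axis positions: Weber=1, Kwan=2, Aoki=3, Yilmaz=4.
Type 1: ranking walks positions 4-2-1-3; Kwan is ranked above Aoki even though Aoki lies between Kwan and the peak Yilmaz on the axis — preferences dip and rise again. Not single-peaked.
Type 2 (peak Aoki at position 3): ranking walks positions 3-4-2-1, expanding outward from the peak — single-peaked.
Type 3 (peak Kwan at position 2): ranking walks positions 2-1-3-4, expanding outward from the peak — single-peaked.
Type 4 (peak Weber at position 1): ranking walks positions 1-2-3-4, expanding outward from the peak — single-peaked.
Type 5 (peak Aoki at position 3): ranking walks positions 3-2-4-1, expanding outward from the peak — single-peaked.
Type 6: ranking walks positions 2-4-1-3; Yilmaz is ranked above Aoki even though Aoki lies between Yilmaz and the peak Kwan on the axis — preferences dip and rise again. Not single-peaked.
Type 7 (peak Yilmaz at position 4): ranking walks positions 4-3-2-1, expanding outward from the peak — single-peaked.
Type 1 violates single-peakedness, so the profile is not single-peaked on this axis.

no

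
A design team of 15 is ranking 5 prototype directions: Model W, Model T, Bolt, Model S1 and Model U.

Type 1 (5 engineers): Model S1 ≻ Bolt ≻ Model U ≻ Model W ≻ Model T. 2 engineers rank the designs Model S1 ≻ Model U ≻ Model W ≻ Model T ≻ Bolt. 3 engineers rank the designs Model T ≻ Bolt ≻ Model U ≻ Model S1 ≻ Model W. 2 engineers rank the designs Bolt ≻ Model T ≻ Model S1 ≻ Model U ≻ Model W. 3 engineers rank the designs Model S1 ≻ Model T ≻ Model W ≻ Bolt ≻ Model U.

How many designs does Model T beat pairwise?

3

Model T against each rival (15 engineers):
Model T vs Model W: Model T is ranked higher on 3+2+3 = 8 ballots, Model W on 7. Model T wins 8–7.
Model T vs Bolt: 2+3+3 = 8 for Model T, 7 for Bolt — Model T by 8–7.
Model T vs Model S1: Model T is ranked higher on 3+2 = 5 ballots, Model S1 on 10. Model S1 wins 10–5.
Model T vs Model U: Model T, 8–7.
Model T beats Model W, Bolt, Model U; loses to Model S1 — 3 pairwise wins.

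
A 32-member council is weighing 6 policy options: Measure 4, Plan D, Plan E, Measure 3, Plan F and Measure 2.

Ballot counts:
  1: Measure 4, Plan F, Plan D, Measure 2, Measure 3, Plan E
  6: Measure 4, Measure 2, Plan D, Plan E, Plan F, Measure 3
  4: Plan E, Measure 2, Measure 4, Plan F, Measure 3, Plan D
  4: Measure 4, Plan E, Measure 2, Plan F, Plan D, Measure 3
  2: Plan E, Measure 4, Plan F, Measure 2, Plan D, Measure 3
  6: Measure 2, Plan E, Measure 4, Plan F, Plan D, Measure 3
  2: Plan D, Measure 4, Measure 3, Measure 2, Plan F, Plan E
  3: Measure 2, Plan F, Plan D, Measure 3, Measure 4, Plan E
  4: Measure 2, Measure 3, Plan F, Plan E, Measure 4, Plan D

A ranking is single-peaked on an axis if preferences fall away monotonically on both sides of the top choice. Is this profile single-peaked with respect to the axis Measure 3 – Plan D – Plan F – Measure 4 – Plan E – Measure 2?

no

Axis positions: Measure 3=1, Plan D=2, Plan F=3, Measure 4=4, Plan E=5, Measure 2=6.
Group 1: ranking walks positions 4-3-2-6-1-5; Measure 2 is ranked above Plan E even though Plan E lies between Measure 2 and the peak Measure 4 on the axis — preferences dip and rise again. Not single-peaked.
Group 2: ranking walks positions 4-6-2-5-3-1; Measure 2 is ranked above Plan E even though Plan E lies between Measure 2 and the peak Measure 4 on the axis — preferences dip and rise again. Not single-peaked.
Group 3: ranking walks positions 5-6-4-3-1-2; Measure 3 is ranked above Plan D even though Plan D lies between Measure 3 and the peak Plan E on the axis — preferences dip and rise again. Not single-peaked.
Group 4 (peak Measure 4 at position 4): ranking walks positions 4-5-6-3-2-1, expanding outward from the peak — single-peaked.
Group 5 (peak Plan E at position 5): ranking walks positions 5-4-3-6-2-1, expanding outward from the peak — single-peaked.
Group 6 (peak Measure 2 at position 6): ranking walks positions 6-5-4-3-2-1, expanding outward from the peak — single-peaked.
Group 7: ranking walks positions 2-4-1-6-3-5; Measure 4 is ranked above Plan F even though Plan F lies between Measure 4 and the peak Plan D on the axis — preferences dip and rise again. Not single-peaked.
Group 8: ranking walks positions 6-3-2-1-4-5; Plan F is ranked above Plan E even though Plan E lies between Plan F and the peak Measure 2 on the axis — preferences dip and rise again. Not single-peaked.
Group 9: ranking walks positions 6-1-3-5-4-2; Measure 3 is ranked above Plan E even though Plan E lies between Measure 3 and the peak Measure 2 on the axis — preferences dip and rise again. Not single-peaked.
Group 1 violates single-peakedness, so the profile is not single-peaked on this axis.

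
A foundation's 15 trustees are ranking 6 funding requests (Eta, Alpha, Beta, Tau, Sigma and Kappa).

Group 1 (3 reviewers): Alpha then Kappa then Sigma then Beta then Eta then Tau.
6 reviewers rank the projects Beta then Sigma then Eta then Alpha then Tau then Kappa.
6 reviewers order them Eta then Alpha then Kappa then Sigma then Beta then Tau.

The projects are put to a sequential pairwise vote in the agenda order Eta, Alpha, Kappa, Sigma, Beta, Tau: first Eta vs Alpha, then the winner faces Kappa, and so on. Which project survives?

Round 1: Eta vs Alpha — 12–3, Eta advances.
Round 2: Eta vs Kappa — 12–3, Eta advances.
Round 3: Eta vs Sigma — 6–9, Sigma advances.
Round 4: Sigma vs Beta — 9–6, Sigma advances.
Round 5: Sigma vs Tau — 15–0, Sigma advances.
Sigma survives the agenda.

Sigma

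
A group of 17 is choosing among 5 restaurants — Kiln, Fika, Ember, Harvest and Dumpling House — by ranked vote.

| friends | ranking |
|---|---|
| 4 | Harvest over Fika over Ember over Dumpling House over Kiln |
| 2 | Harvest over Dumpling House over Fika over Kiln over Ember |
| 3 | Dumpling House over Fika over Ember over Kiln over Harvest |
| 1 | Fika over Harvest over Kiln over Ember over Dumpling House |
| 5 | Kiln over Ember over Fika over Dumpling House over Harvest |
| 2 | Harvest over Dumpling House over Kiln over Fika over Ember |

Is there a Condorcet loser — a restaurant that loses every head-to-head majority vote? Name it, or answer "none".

none

Pairwise majorities:
Kiln vs Fika: 5+2 = 7 for Kiln, 10 for Fika — Fika by 10–7.
Kiln vs Ember: 2+1+5+2 = 10 for Kiln, 7 for Ember — Kiln by 10–7.
Kiln vs Harvest: Harvest, 9–8.
Kiln vs Dumpling House: 1+5 = 6 for Kiln, 11 for Dumpling House — Dumpling House by 11–6.
Fika vs Ember: Fika, 12–5.
Fika vs Harvest: 3+1+5 = 9 for Fika, 8 for Harvest — Fika by 9–8.
Fika–Dumpling House: Fika 10–7.
Ember vs Harvest: 3+5 = 8 for Ember, 9 for Harvest — Harvest by 9–8.
Ember–Dumpling House: Ember 10–7.
Harvest vs Dumpling House: Harvest, 9–8.
Each restaurant has at least one pairwise win (Kiln beats Ember; Fika beats Kiln; Ember beats Dumpling House; Harvest beats Kiln; Dumpling House beats Kiln) — no Condorcet loser.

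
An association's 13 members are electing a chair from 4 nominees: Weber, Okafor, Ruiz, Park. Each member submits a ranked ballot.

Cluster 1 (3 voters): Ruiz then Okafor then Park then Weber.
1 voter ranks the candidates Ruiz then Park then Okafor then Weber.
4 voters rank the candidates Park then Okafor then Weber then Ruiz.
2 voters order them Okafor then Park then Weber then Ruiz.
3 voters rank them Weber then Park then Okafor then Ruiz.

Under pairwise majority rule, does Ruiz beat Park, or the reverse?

Ballots ranking Ruiz above Park: 3 + 1 = 4.
Ballots ranking Park above Ruiz: 13 − 4 = 9.
Park wins the head-to-head 9–4.

Park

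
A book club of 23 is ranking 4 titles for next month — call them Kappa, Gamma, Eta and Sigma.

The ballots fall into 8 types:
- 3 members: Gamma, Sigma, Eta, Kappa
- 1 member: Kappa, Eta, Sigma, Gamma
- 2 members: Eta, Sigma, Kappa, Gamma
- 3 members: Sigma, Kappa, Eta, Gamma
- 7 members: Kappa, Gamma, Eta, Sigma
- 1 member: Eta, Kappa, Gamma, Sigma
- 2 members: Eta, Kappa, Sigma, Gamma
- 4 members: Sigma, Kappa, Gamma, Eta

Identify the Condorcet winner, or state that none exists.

Check each pair by majority over 23 ballots:
Kappa vs Gamma: 20 to 3, Kappa.
Kappa vs Eta: 15 to 8, Kappa.
Kappa vs Sigma: 11 to 12, Sigma.
Gamma vs Eta: Gamma preferred on 3+7+4 = 14 ballots; Gamma wins 14–9.
Gamma vs Sigma: 3+7+1 = 11 for Gamma, 12 for Sigma — Sigma by 12–11.
Eta vs Sigma: Eta is ranked higher on 1+2+7+1+2 = 13 ballots, Sigma on 10. Eta wins 13–10.
Each book drops at least one matchup (Kappa loses to Sigma; Gamma loses to Kappa; Eta loses to Kappa; Sigma loses to Eta); the cycle Kappa → Eta → Sigma → Kappa rules out a Condorcet winner.

none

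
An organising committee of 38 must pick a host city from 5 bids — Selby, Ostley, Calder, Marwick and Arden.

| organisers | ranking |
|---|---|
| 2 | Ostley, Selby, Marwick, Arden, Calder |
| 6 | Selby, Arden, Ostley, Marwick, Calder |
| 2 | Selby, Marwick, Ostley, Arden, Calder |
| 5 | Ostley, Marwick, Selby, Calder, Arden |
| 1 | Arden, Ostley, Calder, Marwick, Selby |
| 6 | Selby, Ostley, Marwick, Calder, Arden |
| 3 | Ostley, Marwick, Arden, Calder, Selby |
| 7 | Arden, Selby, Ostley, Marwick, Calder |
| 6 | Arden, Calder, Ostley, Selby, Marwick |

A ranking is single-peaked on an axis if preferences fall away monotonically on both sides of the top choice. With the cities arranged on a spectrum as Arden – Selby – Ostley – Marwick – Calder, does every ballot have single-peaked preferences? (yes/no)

no

Axis positions: Arden=1, Selby=2, Ostley=3, Marwick=4, Calder=5.
Group 1 (peak Ostley at position 3): ranking walks positions 3-2-4-1-5, expanding outward from the peak — single-peaked.
Group 2 (peak Selby at position 2): ranking walks positions 2-1-3-4-5, expanding outward from the peak — single-peaked.
Group 3: ranking walks positions 2-4-3-1-5; Marwick is ranked above Ostley even though Ostley lies between Marwick and the peak Selby on the axis — preferences dip and rise again. Not single-peaked.
Group 4 (peak Ostley at position 3): ranking walks positions 3-4-2-5-1, expanding outward from the peak — single-peaked.
Group 5: ranking walks positions 1-3-5-4-2; Ostley is ranked above Selby even though Selby lies between Ostley and the peak Arden on the axis — preferences dip and rise again. Not single-peaked.
Group 6 (peak Selby at position 2): ranking walks positions 2-3-4-5-1, expanding outward from the peak — single-peaked.
Group 7: ranking walks positions 3-4-1-5-2; Arden is ranked above Selby even though Selby lies between Arden and the peak Ostley on the axis — preferences dip and rise again. Not single-peaked.
Group 8 (peak Arden at position 1): ranking walks positions 1-2-3-4-5, expanding outward from the peak — single-peaked.
Group 9: ranking walks positions 1-5-3-2-4; Calder is ranked above Selby even though Selby lies between Calder and the peak Arden on the axis — preferences dip and rise again. Not single-peaked.
Group 3 violates single-peakedness, so the profile is not single-peaked on this axis.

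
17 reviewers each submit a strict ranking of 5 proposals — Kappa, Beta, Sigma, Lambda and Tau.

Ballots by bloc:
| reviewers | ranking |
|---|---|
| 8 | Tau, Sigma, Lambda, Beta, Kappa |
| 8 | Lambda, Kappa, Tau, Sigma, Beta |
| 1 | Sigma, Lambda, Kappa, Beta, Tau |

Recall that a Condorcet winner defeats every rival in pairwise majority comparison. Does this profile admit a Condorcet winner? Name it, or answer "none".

Pairwise majorities:
Kappa vs Beta: Kappa wins 9–8.
Kappa vs Sigma: Sigma, 9–8.
Kappa vs Lambda: Lambda, 17–0.
Kappa vs Tau: Kappa wins 9–8.
Beta vs Sigma: Sigma wins 17–0.
Beta vs Lambda: Lambda wins 17–0.
Beta–Tau: Tau 16–1.
Sigma–Lambda: Sigma 9–8.
Sigma–Tau: Tau 16–1.
Lambda vs Tau: Lambda wins 9–8.
Every project loses at least once (Kappa loses to Sigma; Beta loses to Kappa; Sigma loses to Tau; Lambda loses to Sigma; Tau loses to Kappa). The majority relation contains the cycle Kappa → Tau → Sigma → Kappa, so there is no Condorcet winner.

none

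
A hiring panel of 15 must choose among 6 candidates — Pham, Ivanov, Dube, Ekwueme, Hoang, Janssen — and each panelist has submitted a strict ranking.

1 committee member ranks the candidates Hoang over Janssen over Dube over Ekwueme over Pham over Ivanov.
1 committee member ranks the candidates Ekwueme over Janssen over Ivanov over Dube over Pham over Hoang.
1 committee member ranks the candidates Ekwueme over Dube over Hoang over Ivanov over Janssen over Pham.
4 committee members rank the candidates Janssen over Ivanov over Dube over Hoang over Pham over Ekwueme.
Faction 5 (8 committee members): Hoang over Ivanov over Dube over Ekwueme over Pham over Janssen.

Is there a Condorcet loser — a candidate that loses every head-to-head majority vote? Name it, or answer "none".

Janssen

Head-to-head results (15 committee members):
Pham vs Ivanov: 1 to 14, Ivanov.
Pham vs Dube: Pham is ranked higher on 0 ballots, Dube on 15. Dube wins 15–0.
Pham vs Ekwueme: Ekwueme wins 11–4.
Pham vs Hoang: Hoang wins 14–1.
Pham vs Janssen: Pham is ranked higher on 8 ballots, Janssen on 7. Pham wins 8–7.
Ivanov vs Dube: Ivanov is ranked higher on 1+4+8 = 13 ballots, Dube on 2. Ivanov wins 13–2.
Ivanov vs Ekwueme: Ivanov is ranked higher on 4+8 = 12 ballots, Ekwueme on 3. Ivanov wins 12–3.
Ivanov vs Hoang: Ivanov is ranked higher on 1+4 = 5 ballots, Hoang on 10. Hoang wins 10–5.
Ivanov vs Janssen: Ivanov preferred on 1+8 = 9 ballots; Ivanov wins 9–6.
Dube vs Ekwueme: Dube, 13–2.
Dube vs Hoang: Hoang wins 9–6.
Dube vs Janssen: Dube wins 9–6.
Ekwueme vs Hoang: Hoang wins 13–2.
Ekwueme vs Janssen: Ekwueme preferred on 1+1+8 = 10 ballots; Ekwueme wins 10–5.
Hoang vs Janssen: Hoang wins 10–5.
Janssen loses to every other candidate — it is the Condorcet loser.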